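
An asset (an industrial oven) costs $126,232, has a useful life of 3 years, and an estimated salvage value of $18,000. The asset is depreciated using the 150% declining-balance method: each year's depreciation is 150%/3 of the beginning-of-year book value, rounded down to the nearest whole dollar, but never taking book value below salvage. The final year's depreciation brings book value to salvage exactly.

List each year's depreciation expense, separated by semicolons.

Depreciable base = $126,232 − $18,000 = $108,232.
Year 1: ⌊$126,232 × 150%/3⌋ = $63,116. Book value $63,116.
Year 2: ⌊$63,116 × 150%/3⌋ = $31,558. Book value $31,558.
Year 3 (final): $31,558 − $18,000 = $13,558. Book value $18,000.

$63,116; $31,558; $13,558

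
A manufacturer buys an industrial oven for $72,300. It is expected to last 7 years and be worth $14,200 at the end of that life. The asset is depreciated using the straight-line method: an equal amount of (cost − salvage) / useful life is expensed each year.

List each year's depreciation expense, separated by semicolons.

$8,300; $8,300; $8,300; $8,300; $8,300; $8,300; $8,300

Depreciable base = $72,300 − $14,200 = $58,100.
Annual expense = $58,100 / 7 = $8,300.
End of year 1: book value $64,000.
End of year 2: book value $55,700.
End of year 3: book value $47,400.
End of year 4: book value $39,100.
End of year 5: book value $30,800.
End of year 6: book value $22,500.
End of year 7: book value $14,200.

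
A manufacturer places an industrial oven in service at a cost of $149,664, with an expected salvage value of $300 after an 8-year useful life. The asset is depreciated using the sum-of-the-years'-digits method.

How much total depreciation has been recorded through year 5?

Depreciable base = $149,664 − $300 = $149,364.
Sum of the years' digits = 8+7+6+5+4+3+2+1 = 36.
Year 1: $149,364 × 8/36 = $33,192. Book value $116,472.
Year 2: $149,364 × 7/36 = $29,043. Book value $87,429.
Year 3: $149,364 × 6/36 = $24,894. Book value $62,535.
Year 4: $149,364 × 5/36 = $20,745. Book value $41,790.
Year 5: $149,364 × 4/36 = $16,596. Book value $25,194.
Accumulated through year 5 = $149,664 − $25,194 = $124,470.

$124,470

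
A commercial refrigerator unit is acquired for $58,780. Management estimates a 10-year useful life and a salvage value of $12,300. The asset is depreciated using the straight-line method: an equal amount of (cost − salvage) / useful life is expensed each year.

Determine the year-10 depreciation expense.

Depreciable base = $58,780 − $12,300 = $46,480.
Annual expense = $46,480 / 10 = $4,648.

$4,648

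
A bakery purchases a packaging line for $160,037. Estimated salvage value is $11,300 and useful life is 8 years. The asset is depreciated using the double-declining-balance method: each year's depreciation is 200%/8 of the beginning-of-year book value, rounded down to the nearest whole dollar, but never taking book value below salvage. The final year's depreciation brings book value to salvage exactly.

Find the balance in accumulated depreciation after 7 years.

$138,674

Depreciable base = $160,037 − $11,300 = $148,737.
Year 1: ⌊$160,037 × 200%/8⌋ = $40,009. Book value $120,028.
Year 2: ⌊$120,028 × 200%/8⌋ = $30,007. Book value $90,021.
Year 3: ⌊$90,021 × 200%/8⌋ = $22,505. Book value $67,516.
Year 4: ⌊$67,516 × 200%/8⌋ = $16,879. Book value $50,637.
Year 5: ⌊$50,637 × 200%/8⌋ = $12,659. Book value $37,978.
Year 6: ⌊$37,978 × 200%/8⌋ = $9,494. Book value $28,484.
Year 7: ⌊$28,484 × 200%/8⌋ = $7,121. Book value $21,363.
Accumulated through year 7 = $160,037 − $21,363 = $138,674.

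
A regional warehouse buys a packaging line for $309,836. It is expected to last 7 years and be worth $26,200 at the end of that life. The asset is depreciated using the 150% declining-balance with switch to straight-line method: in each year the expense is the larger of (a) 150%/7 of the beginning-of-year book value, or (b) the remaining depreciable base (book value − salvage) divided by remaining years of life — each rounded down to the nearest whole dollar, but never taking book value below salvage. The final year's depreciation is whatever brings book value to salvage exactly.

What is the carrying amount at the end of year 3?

$150,290

Depreciable base = $309,836 − $26,200 = $283,636.
Year 1: DB = ⌊$309,836 × 150%/7⌋ = $66,393; SL = ⌊$283,636/7⌋ = $40,519 → take DB $66,393. Book value $243,443.
Year 2: DB = ⌊$243,443 × 150%/7⌋ = $52,166; SL = ⌊$217,243/6⌋ = $36,207 → take DB $52,166. Book value $191,277.
Year 3: DB = ⌊$191,277 × 150%/7⌋ = $40,987; SL = ⌊$165,077/5⌋ = $33,015 → take DB $40,987. Book value $150,290.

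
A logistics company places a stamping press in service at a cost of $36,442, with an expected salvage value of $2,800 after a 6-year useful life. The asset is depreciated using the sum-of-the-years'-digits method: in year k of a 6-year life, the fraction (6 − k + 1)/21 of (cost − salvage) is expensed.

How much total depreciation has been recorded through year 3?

$24,030

Depreciable base = $36,442 − $2,800 = $33,642.
Sum of the years' digits = 6+5+4+3+2+1 = 21.
Year 1: $33,642 × 6/21 = $9,612. Book value $26,830.
Year 2: $33,642 × 5/21 = $8,010. Book value $18,820.
Year 3: $33,642 × 4/21 = $6,408. Book value $12,412.
Accumulated through year 3 = $36,442 − $12,412 = $24,030.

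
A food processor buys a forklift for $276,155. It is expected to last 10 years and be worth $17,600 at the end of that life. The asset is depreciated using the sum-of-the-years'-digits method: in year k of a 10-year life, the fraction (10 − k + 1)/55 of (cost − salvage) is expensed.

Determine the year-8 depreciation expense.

Depreciable base = $276,155 − $17,600 = $258,555.
Sum of the years' digits = 10+9+8+7+6+5+4+3+2+1 = 55.
Year 1: $258,555 × 10/55 = $47,010. Book value $229,145.
Year 2: $258,555 × 9/55 = $42,309. Book value $186,836.
Year 3: $258,555 × 8/55 = $37,608. Book value $149,228.
Year 4: $258,555 × 7/55 = $32,907. Book value $116,321.
Year 5: $258,555 × 6/55 = $28,206. Book value $88,115.
Year 6: $258,555 × 5/55 = $23,505. Book value $64,610.
Year 7: $258,555 × 4/55 = $18,804. Book value $45,806.
Year 8: $258,555 × 3/55 = $14,103. Book value $31,703.

$14,103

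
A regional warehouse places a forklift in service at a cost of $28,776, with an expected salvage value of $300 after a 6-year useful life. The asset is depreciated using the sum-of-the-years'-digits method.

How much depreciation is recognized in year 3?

$5,424

Depreciable base = $28,776 − $300 = $28,476.
Sum of the years' digits = 6+5+4+3+2+1 = 21.
Year 1: $28,476 × 6/21 = $8,136. Book value $20,640.
Year 2: $28,476 × 5/21 = $6,780. Book value $13,860.
Year 3: $28,476 × 4/21 = $5,424. Book value $8,436.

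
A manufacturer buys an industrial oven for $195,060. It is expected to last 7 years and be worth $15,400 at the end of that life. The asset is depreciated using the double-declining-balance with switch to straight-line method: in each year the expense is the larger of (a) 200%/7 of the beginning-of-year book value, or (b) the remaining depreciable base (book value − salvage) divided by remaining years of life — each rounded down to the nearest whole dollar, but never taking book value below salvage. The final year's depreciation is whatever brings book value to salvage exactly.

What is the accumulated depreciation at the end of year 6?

$169,225

Depreciable base = $195,060 − $15,400 = $179,660.
Year 1: DB = ⌊$195,060 × 200%/7⌋ = $55,731; SL = ⌊$179,660/7⌋ = $25,665 → take DB $55,731. Book value $139,329.
Year 2: DB = ⌊$139,329 × 200%/7⌋ = $39,808; SL = ⌊$123,929/6⌋ = $20,654 → take DB $39,808. Book value $99,521.
Year 3: DB = ⌊$99,521 × 200%/7⌋ = $28,434; SL = ⌊$84,121/5⌋ = $16,824 → take DB $28,434. Book value $71,087.
Year 4: DB = ⌊$71,087 × 200%/7⌋ = $20,310; SL = ⌊$55,687/4⌋ = $13,921 → take DB $20,310. Book value $50,777.
Year 5: DB = ⌊$50,777 × 200%/7⌋ = $14,507; SL = ⌊$35,377/3⌋ = $11,792 → take DB $14,507. Book value $36,270.
Year 6: DB = ⌊$36,270 × 200%/7⌋ = $10,362; SL = ⌊$20,870/2⌋ = $10,435 → take SL $10,435. Book value $25,835.
Accumulated through year 6 = $195,060 − $25,835 = $169,225.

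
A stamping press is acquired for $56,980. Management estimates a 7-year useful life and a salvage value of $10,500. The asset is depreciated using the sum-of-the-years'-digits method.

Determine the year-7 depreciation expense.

$1,660

Depreciable base = $56,980 − $10,500 = $46,480.
Sum of the years' digits = 7+6+5+4+3+2+1 = 28.
Year 1: $46,480 × 7/28 = $11,620. Book value $45,360.
Year 2: $46,480 × 6/28 = $9,960. Book value $35,400.
Year 3: $46,480 × 5/28 = $8,300. Book value $27,100.
Year 4: $46,480 × 4/28 = $6,640. Book value $20,460.
Year 5: $46,480 × 3/28 = $4,980. Book value $15,480.
Year 6: $46,480 × 2/28 = $3,320. Book value $12,160.
Year 7: $46,480 × 1/28 = $1,660. Book value $10,500.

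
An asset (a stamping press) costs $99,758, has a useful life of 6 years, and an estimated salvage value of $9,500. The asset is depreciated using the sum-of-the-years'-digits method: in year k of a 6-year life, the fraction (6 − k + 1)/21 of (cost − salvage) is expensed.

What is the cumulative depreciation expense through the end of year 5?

Depreciable base = $99,758 − $9,500 = $90,258.
Sum of the years' digits = 6+5+4+3+2+1 = 21.
Year 1: $90,258 × 6/21 = $25,788. Book value $73,970.
Year 2: $90,258 × 5/21 = $21,490. Book value $52,480.
Year 3: $90,258 × 4/21 = $17,192. Book value $35,288.
Year 4: $90,258 × 3/21 = $12,894. Book value $22,394.
Year 5: $90,258 × 2/21 = $8,596. Book value $13,798.
Accumulated through year 5 = $99,758 − $13,798 = $85,960.

$85,960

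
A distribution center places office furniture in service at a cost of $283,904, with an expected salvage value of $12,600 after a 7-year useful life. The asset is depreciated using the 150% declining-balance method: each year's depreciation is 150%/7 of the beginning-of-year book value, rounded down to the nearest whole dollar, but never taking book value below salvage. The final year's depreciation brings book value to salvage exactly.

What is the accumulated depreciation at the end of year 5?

Depreciable base = $283,904 − $12,600 = $271,304.
Year 1: ⌊$283,904 × 150%/7⌋ = $60,836. Book value $223,068.
Year 2: ⌊$223,068 × 150%/7⌋ = $47,800. Book value $175,268.
Year 3: ⌊$175,268 × 150%/7⌋ = $37,557. Book value $137,711.
Year 4: ⌊$137,711 × 150%/7⌋ = $29,509. Book value $108,202.
Year 5: ⌊$108,202 × 150%/7⌋ = $23,186. Book value $85,016.
Accumulated through year 5 = $283,904 − $85,016 = $198,888.

$198,888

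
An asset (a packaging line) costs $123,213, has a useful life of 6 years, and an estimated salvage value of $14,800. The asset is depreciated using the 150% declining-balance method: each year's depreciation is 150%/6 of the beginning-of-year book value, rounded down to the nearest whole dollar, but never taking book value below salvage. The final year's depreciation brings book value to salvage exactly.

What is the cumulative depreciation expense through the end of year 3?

Depreciable base = $123,213 − $14,800 = $108,413.
Year 1: ⌊$123,213 × 150%/6⌋ = $30,803. Book value $92,410.
Year 2: ⌊$92,410 × 150%/6⌋ = $23,102. Book value $69,308.
Year 3: ⌊$69,308 × 150%/6⌋ = $17,327. Book value $51,981.
Accumulated through year 3 = $123,213 − $51,981 = $71,232.

$71,232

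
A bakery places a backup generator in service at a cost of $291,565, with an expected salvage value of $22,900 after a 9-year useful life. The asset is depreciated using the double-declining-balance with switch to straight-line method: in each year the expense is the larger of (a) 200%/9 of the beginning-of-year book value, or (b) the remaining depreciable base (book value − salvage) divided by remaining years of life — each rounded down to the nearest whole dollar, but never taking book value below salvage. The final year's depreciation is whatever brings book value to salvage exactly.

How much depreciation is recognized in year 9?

Depreciable base = $291,565 − $22,900 = $268,665.
Year 1: DB = ⌊$291,565 × 200%/9⌋ = $64,792; SL = ⌊$268,665/9⌋ = $29,851 → take DB $64,792. Book value $226,773.
Year 2: DB = ⌊$226,773 × 200%/9⌋ = $50,394; SL = ⌊$203,873/8⌋ = $25,484 → take DB $50,394. Book value $176,379.
Year 3: DB = ⌊$176,379 × 200%/9⌋ = $39,195; SL = ⌊$153,479/7⌋ = $21,925 → take DB $39,195. Book value $137,184.
Year 4: DB = ⌊$137,184 × 200%/9⌋ = $30,485; SL = ⌊$114,284/6⌋ = $19,047 → take DB $30,485. Book value $106,699.
Year 5: DB = ⌊$106,699 × 200%/9⌋ = $23,710; SL = ⌊$83,799/5⌋ = $16,759 → take DB $23,710. Book value $82,989.
Year 6: DB = ⌊$82,989 × 200%/9⌋ = $18,442; SL = ⌊$60,089/4⌋ = $15,022 → take DB $18,442. Book value $64,547.
Year 7: DB = ⌊$64,547 × 200%/9⌋ = $14,343; SL = ⌊$41,647/3⌋ = $13,882 → take DB $14,343. Book value $50,204.
Year 8: DB = ⌊$50,204 × 200%/9⌋ = $11,156; SL = ⌊$27,304/2⌋ = $13,652 → take SL $13,652. Book value $36,552.
Year 9 (final): $36,552 − $22,900 = $13,652. Book value $22,900.

$13,652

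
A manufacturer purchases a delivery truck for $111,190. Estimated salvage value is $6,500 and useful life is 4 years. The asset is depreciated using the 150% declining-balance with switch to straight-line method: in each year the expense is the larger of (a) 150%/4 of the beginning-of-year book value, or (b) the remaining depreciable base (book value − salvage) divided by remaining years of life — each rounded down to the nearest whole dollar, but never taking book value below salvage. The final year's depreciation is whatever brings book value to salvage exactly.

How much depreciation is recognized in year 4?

Depreciable base = $111,190 − $6,500 = $104,690.
Year 1: DB = ⌊$111,190 × 150%/4⌋ = $41,696; SL = ⌊$104,690/4⌋ = $26,172 → take DB $41,696. Book value $69,494.
Year 2: DB = ⌊$69,494 × 150%/4⌋ = $26,060; SL = ⌊$62,994/3⌋ = $20,998 → take DB $26,060. Book value $43,434.
Year 3: DB = ⌊$43,434 × 150%/4⌋ = $16,287; SL = ⌊$36,934/2⌋ = $18,467 → take SL $18,467. Book value $24,967.
Year 4 (final): $24,967 − $6,500 = $18,467. Book value $6,500.

$18,467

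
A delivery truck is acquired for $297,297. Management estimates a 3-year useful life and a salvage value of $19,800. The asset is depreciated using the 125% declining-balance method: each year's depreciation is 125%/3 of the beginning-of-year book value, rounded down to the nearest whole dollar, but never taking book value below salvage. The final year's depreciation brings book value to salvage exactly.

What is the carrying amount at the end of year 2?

$101,164

Depreciable base = $297,297 − $19,800 = $277,497.
Year 1: ⌊$297,297 × 125%/3⌋ = $123,873. Book value $173,424.
Year 2: ⌊$173,424 × 125%/3⌋ = $72,260. Book value $101,164.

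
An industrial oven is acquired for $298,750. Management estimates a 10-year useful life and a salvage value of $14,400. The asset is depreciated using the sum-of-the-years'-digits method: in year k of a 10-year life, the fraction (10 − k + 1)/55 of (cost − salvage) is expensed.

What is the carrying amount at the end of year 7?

$45,420

Depreciable base = $298,750 − $14,400 = $284,350.
Sum of the years' digits = 10+9+8+7+6+5+4+3+2+1 = 55.
Year 1: $284,350 × 10/55 = $51,700. Book value $247,050.
Year 2: $284,350 × 9/55 = $46,530. Book value $200,520.
Year 3: $284,350 × 8/55 = $41,360. Book value $159,160.
Year 4: $284,350 × 7/55 = $36,190. Book value $122,970.
Year 5: $284,350 × 6/55 = $31,020. Book value $91,950.
Year 6: $284,350 × 5/55 = $25,850. Book value $66,100.
Year 7: $284,350 × 4/55 = $20,680. Book value $45,420.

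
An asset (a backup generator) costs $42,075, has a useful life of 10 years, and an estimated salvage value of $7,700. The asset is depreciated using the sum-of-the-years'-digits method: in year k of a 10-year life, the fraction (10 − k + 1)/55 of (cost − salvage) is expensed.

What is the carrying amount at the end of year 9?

Depreciable base = $42,075 − $7,700 = $34,375.
Sum of the years' digits = 10+9+8+7+6+5+4+3+2+1 = 55.
Year 1: $34,375 × 10/55 = $6,250. Book value $35,825.
Year 2: $34,375 × 9/55 = $5,625. Book value $30,200.
Year 3: $34,375 × 8/55 = $5,000. Book value $25,200.
Year 4: $34,375 × 7/55 = $4,375. Book value $20,825.
Year 5: $34,375 × 6/55 = $3,750. Book value $17,075.
Year 6: $34,375 × 5/55 = $3,125. Book value $13,950.
Year 7: $34,375 × 4/55 = $2,500. Book value $11,450.
Year 8: $34,375 × 3/55 = $1,875. Book value $9,575.
Year 9: $34,375 × 2/55 = $1,250. Book value $8,325.

$8,325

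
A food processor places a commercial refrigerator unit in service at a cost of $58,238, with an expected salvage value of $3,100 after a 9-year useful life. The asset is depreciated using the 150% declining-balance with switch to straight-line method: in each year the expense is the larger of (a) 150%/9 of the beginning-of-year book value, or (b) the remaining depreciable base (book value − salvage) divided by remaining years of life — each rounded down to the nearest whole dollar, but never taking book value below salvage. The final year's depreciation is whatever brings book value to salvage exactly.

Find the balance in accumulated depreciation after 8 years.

$50,140

Depreciable base = $58,238 − $3,100 = $55,138.
Year 1: DB = ⌊$58,238 × 150%/9⌋ = $9,706; SL = ⌊$55,138/9⌋ = $6,126 → take DB $9,706. Book value $48,532.
Year 2: DB = ⌊$48,532 × 150%/9⌋ = $8,088; SL = ⌊$45,432/8⌋ = $5,679 → take DB $8,088. Book value $40,444.
Year 3: DB = ⌊$40,444 × 150%/9⌋ = $6,740; SL = ⌊$37,344/7⌋ = $5,334 → take DB $6,740. Book value $33,704.
Year 4: DB = ⌊$33,704 × 150%/9⌋ = $5,617; SL = ⌊$30,604/6⌋ = $5,100 → take DB $5,617. Book value $28,087.
Year 5: DB = ⌊$28,087 × 150%/9⌋ = $4,681; SL = ⌊$24,987/5⌋ = $4,997 → take SL $4,997. Book value $23,090.
Year 6: DB = ⌊$23,090 × 150%/9⌋ = $3,848; SL = ⌊$19,990/4⌋ = $4,997 → take SL $4,997. Book value $18,093.
Year 7: DB = ⌊$18,093 × 150%/9⌋ = $3,015; SL = ⌊$14,993/3⌋ = $4,997 → take SL $4,997. Book value $13,096.
Year 8: DB = ⌊$13,096 × 150%/9⌋ = $2,182; SL = ⌊$9,996/2⌋ = $4,998 → take SL $4,998. Book value $8,098.
Accumulated through year 8 = $58,238 − $8,098 = $50,140.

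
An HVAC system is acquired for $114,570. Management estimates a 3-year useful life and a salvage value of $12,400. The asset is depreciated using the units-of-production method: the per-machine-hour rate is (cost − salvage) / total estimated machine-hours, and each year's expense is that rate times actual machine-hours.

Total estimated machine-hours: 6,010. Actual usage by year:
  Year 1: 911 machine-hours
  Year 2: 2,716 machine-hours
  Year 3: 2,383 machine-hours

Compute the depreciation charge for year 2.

Depreciable base = $114,570 − $12,400 = $102,170.
Rate = $102,170 / 6,010 machine-hours = $17 per machine-hour.
Year 1: 911 × $17 = $15,487. Book value $99,083.
Year 2: 2,716 × $17 = $46,172. Book value $52,911.

$46,172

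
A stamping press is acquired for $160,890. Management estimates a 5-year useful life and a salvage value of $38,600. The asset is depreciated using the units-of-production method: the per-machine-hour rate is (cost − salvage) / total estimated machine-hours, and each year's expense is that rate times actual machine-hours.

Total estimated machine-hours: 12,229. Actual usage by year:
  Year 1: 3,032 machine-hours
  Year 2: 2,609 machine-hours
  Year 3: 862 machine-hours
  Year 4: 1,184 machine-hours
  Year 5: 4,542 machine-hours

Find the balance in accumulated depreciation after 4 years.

$76,870

Depreciable base = $160,890 − $38,600 = $122,290.
Rate = $122,290 / 12,229 machine-hours = $10 per machine-hour.
Year 1: 3,032 × $10 = $30,320. Book value $130,570.
Year 2: 2,609 × $10 = $26,090. Book value $104,480.
Year 3: 862 × $10 = $8,620. Book value $95,860.
Year 4: 1,184 × $10 = $11,840. Book value $84,020.
Accumulated through year 4 = $160,890 − $84,020 = $76,870.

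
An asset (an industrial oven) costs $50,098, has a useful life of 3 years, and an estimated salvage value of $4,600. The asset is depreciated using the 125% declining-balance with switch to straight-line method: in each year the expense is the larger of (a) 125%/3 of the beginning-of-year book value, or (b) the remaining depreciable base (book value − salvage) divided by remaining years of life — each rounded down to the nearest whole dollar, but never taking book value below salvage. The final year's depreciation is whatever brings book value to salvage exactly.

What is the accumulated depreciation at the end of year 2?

$33,186

Depreciable base = $50,098 − $4,600 = $45,498.
Year 1: DB = ⌊$50,098 × 125%/3⌋ = $20,874; SL = ⌊$45,498/3⌋ = $15,166 → take DB $20,874. Book value $29,224.
Year 2: DB = ⌊$29,224 × 125%/3⌋ = $12,176; SL = ⌊$24,624/2⌋ = $12,312 → take SL $12,312. Book value $16,912.
Accumulated through year 2 = $50,098 − $16,912 = $33,186.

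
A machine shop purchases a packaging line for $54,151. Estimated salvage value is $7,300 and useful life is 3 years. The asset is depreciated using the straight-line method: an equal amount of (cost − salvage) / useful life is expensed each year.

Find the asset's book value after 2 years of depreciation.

$22,917

Depreciable base = $54,151 − $7,300 = $46,851.
Annual expense = $46,851 / 3 = $15,617.
End of year 1: book value $38,534.
End of year 2: book value $22,917.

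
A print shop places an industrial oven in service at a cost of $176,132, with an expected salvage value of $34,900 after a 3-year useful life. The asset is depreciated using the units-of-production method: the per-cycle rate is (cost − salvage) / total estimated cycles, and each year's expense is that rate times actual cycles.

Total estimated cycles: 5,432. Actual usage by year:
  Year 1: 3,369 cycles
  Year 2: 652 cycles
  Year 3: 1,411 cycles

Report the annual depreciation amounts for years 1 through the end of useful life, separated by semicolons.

Depreciable base = $176,132 − $34,900 = $141,232.
Rate = $141,232 / 5,432 cycles = $26 per cycle.
Year 1: 3,369 × $26 = $87,594. Book value $88,538.
Year 2: 652 × $26 = $16,952. Book value $71,586.
Year 3: 1,411 × $26 = $36,686. Book value $34,900.

$87,594; $16,952; $36,686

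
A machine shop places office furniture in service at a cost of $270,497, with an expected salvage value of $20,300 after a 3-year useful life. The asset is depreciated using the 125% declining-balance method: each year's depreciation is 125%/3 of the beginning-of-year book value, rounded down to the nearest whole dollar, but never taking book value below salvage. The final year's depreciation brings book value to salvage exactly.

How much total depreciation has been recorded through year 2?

Depreciable base = $270,497 − $20,300 = $250,197.
Year 1: ⌊$270,497 × 125%/3⌋ = $112,707. Book value $157,790.
Year 2: ⌊$157,790 × 125%/3⌋ = $65,745. Book value $92,045.
Accumulated through year 2 = $270,497 − $92,045 = $178,452.

$178,452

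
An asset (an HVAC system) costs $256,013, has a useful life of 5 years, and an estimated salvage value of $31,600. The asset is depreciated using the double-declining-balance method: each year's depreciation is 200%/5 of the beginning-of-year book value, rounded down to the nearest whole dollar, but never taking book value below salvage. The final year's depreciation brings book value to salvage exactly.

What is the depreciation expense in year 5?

Depreciable base = $256,013 − $31,600 = $224,413.
Year 1: ⌊$256,013 × 200%/5⌋ = $102,405. Book value $153,608.
Year 2: ⌊$153,608 × 200%/5⌋ = $61,443. Book value $92,165.
Year 3: ⌊$92,165 × 200%/5⌋ = $36,866. Book value $55,299.
Year 4: ⌊$55,299 × 200%/5⌋ = $22,119. Book value $33,180.
Year 5 (final): $33,180 − $31,600 = $1,580. Book value $31,600.

$1,580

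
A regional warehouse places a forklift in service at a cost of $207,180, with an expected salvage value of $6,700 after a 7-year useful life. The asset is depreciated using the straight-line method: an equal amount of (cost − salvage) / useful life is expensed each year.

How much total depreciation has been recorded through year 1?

$28,640

Depreciable base = $207,180 − $6,700 = $200,480.
Annual expense = $200,480 / 7 = $28,640.
End of year 1: book value $178,540.
Accumulated through year 1 = $207,180 − $178,540 = $28,640.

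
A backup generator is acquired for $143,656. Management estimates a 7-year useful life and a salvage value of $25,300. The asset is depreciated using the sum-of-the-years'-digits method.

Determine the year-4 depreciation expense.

Depreciable base = $143,656 − $25,300 = $118,356.
Sum of the years' digits = 7+6+5+4+3+2+1 = 28.
Year 1: $118,356 × 7/28 = $29,589. Book value $114,067.
Year 2: $118,356 × 6/28 = $25,362. Book value $88,705.
Year 3: $118,356 × 5/28 = $21,135. Book value $67,570.
Year 4: $118,356 × 4/28 = $16,908. Book value $50,662.

$16,908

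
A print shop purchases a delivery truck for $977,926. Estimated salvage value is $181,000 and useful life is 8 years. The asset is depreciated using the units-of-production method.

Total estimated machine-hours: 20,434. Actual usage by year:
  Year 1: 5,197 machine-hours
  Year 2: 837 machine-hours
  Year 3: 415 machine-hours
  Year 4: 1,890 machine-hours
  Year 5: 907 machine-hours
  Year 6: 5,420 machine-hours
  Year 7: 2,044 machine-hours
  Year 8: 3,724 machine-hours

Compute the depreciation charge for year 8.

Depreciable base = $977,926 − $181,000 = $796,926.
Rate = $796,926 / 20,434 machine-hours = $39 per machine-hour.
Year 1: 5,197 × $39 = $202,683. Book value $775,243.
Year 2: 837 × $39 = $32,643. Book value $742,600.
Year 3: 415 × $39 = $16,185. Book value $726,415.
Year 4: 1,890 × $39 = $73,710. Book value $652,705.
Year 5: 907 × $39 = $35,373. Book value $617,332.
Year 6: 5,420 × $39 = $211,380. Book value $405,952.
Year 7: 2,044 × $39 = $79,716. Book value $326,236.
Year 8: 3,724 × $39 = $145,236. Book value $181,000.

$145,236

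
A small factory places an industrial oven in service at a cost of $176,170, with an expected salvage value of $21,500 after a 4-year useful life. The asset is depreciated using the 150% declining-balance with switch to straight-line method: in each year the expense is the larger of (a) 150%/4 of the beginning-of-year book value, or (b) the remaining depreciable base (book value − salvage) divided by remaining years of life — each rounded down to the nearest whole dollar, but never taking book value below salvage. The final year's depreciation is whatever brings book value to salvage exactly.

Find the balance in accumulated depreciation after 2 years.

Depreciable base = $176,170 − $21,500 = $154,670.
Year 1: DB = ⌊$176,170 × 150%/4⌋ = $66,063; SL = ⌊$154,670/4⌋ = $38,667 → take DB $66,063. Book value $110,107.
Year 2: DB = ⌊$110,107 × 150%/4⌋ = $41,290; SL = ⌊$88,607/3⌋ = $29,535 → take DB $41,290. Book value $68,817.
Accumulated through year 2 = $176,170 − $68,817 = $107,353.

$107,353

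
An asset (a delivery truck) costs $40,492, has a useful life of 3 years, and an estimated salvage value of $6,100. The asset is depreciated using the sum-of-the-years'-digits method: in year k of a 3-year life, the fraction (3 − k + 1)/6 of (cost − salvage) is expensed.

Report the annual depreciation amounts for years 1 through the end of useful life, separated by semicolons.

$17,196; $11,464; $5,732

Depreciable base = $40,492 − $6,100 = $34,392.
Sum of the years' digits = 3+2+1 = 6.
Year 1: $34,392 × 3/6 = $17,196. Book value $23,296.
Year 2: $34,392 × 2/6 = $11,464. Book value $11,832.
Year 3: $34,392 × 1/6 = $5,732. Book value $6,100.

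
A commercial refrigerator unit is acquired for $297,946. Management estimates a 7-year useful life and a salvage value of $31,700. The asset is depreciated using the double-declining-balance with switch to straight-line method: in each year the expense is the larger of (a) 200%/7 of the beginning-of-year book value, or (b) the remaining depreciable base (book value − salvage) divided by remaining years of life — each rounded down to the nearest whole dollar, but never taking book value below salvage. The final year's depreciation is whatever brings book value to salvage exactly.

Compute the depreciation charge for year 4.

$31,023

Depreciable base = $297,946 − $31,700 = $266,246.
Year 1: DB = ⌊$297,946 × 200%/7⌋ = $85,127; SL = ⌊$266,246/7⌋ = $38,035 → take DB $85,127. Book value $212,819.
Year 2: DB = ⌊$212,819 × 200%/7⌋ = $60,805; SL = ⌊$181,119/6⌋ = $30,186 → take DB $60,805. Book value $152,014.
Year 3: DB = ⌊$152,014 × 200%/7⌋ = $43,432; SL = ⌊$120,314/5⌋ = $24,062 → take DB $43,432. Book value $108,582.
Year 4: DB = ⌊$108,582 × 200%/7⌋ = $31,023; SL = ⌊$76,882/4⌋ = $19,220 → take DB $31,023. Book value $77,559.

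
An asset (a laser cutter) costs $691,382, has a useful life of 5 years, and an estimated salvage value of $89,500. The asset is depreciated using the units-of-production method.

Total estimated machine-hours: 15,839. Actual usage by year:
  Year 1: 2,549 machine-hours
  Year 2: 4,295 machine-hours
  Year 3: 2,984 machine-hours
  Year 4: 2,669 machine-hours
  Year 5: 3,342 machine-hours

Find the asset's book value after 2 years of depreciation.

Depreciable base = $691,382 − $89,500 = $601,882.
Rate = $601,882 / 15,839 machine-hours = $38 per machine-hour.
Year 1: 2,549 × $38 = $96,862. Book value $594,520.
Year 2: 4,295 × $38 = $163,210. Book value $431,310.

$431,310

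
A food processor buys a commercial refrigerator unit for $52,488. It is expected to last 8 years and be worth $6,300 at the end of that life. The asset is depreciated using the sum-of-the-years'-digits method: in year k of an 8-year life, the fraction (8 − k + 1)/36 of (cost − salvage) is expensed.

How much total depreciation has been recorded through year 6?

Depreciable base = $52,488 − $6,300 = $46,188.
Sum of the years' digits = 8+7+6+5+4+3+2+1 = 36.
Year 1: $46,188 × 8/36 = $10,264. Book value $42,224.
Year 2: $46,188 × 7/36 = $8,981. Book value $33,243.
Year 3: $46,188 × 6/36 = $7,698. Book value $25,545.
Year 4: $46,188 × 5/36 = $6,415. Book value $19,130.
Year 5: $46,188 × 4/36 = $5,132. Book value $13,998.
Year 6: $46,188 × 3/36 = $3,849. Book value $10,149.
Accumulated through year 6 = $52,488 − $10,149 = $42,339.

$42,339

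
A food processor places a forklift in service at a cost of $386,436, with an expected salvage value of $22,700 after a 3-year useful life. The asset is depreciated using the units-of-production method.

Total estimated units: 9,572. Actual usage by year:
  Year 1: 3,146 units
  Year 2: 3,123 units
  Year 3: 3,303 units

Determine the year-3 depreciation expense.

Depreciable base = $386,436 − $22,700 = $363,736.
Rate = $363,736 / 9,572 units = $38 per unit.
Year 1: 3,146 × $38 = $119,548. Book value $266,888.
Year 2: 3,123 × $38 = $118,674. Book value $148,214.
Year 3: 3,303 × $38 = $125,514. Book value $22,700.

$125,514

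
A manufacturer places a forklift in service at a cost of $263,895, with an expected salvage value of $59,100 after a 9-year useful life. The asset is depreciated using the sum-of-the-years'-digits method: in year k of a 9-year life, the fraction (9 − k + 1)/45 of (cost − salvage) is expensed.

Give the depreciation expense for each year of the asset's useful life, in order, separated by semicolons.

Depreciable base = $263,895 − $59,100 = $204,795.
Sum of the years' digits = 9+8+7+6+5+4+3+2+1 = 45.
Year 1: $204,795 × 9/45 = $40,959. Book value $222,936.
Year 2: $204,795 × 8/45 = $36,408. Book value $186,528.
Year 3: $204,795 × 7/45 = $31,857. Book value $154,671.
Year 4: $204,795 × 6/45 = $27,306. Book value $127,365.
Year 5: $204,795 × 5/45 = $22,755. Book value $104,610.
Year 6: $204,795 × 4/45 = $18,204. Book value $86,406.
Year 7: $204,795 × 3/45 = $13,653. Book value $72,753.
Year 8: $204,795 × 2/45 = $9,102. Book value $63,651.
Year 9: $204,795 × 1/45 = $4,551. Book value $59,100.

$40,959; $36,408; $31,857; $27,306; $22,755; $18,204; $13,653; $9,102; $4,551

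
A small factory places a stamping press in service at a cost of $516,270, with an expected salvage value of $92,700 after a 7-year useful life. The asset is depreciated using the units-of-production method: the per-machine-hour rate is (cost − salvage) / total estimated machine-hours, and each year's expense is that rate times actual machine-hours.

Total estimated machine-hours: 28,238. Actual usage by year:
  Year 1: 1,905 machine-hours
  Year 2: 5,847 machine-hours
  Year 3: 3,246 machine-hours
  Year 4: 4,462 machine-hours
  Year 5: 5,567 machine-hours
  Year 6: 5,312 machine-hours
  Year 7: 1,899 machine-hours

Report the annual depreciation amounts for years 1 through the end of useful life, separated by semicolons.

Depreciable base = $516,270 − $92,700 = $423,570.
Rate = $423,570 / 28,238 machine-hours = $15 per machine-hour.
Year 1: 1,905 × $15 = $28,575. Book value $487,695.
Year 2: 5,847 × $15 = $87,705. Book value $399,990.
Year 3: 3,246 × $15 = $48,690. Book value $351,300.
Year 4: 4,462 × $15 = $66,930. Book value $284,370.
Year 5: 5,567 × $15 = $83,505. Book value $200,865.
Year 6: 5,312 × $15 = $79,680. Book value $121,185.
Year 7: 1,899 × $15 = $28,485. Book value $92,700.

$28,575; $87,705; $48,690; $66,930; $83,505; $79,680; $28,485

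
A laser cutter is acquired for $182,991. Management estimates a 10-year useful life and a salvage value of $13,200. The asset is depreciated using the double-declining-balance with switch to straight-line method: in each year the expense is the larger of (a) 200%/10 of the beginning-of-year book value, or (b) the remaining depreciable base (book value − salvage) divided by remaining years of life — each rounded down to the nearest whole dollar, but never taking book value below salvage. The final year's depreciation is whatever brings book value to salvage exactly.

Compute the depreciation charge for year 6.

Depreciable base = $182,991 − $13,200 = $169,791.
Year 1: DB = ⌊$182,991 × 200%/10⌋ = $36,598; SL = ⌊$169,791/10⌋ = $16,979 → take DB $36,598. Book value $146,393.
Year 2: DB = ⌊$146,393 × 200%/10⌋ = $29,278; SL = ⌊$133,193/9⌋ = $14,799 → take DB $29,278. Book value $117,115.
Year 3: DB = ⌊$117,115 × 200%/10⌋ = $23,423; SL = ⌊$103,915/8⌋ = $12,989 → take DB $23,423. Book value $93,692.
Year 4: DB = ⌊$93,692 × 200%/10⌋ = $18,738; SL = ⌊$80,492/7⌋ = $11,498 → take DB $18,738. Book value $74,954.
Year 5: DB = ⌊$74,954 × 200%/10⌋ = $14,990; SL = ⌊$61,754/6⌋ = $10,292 → take DB $14,990. Book value $59,964.
Year 6: DB = ⌊$59,964 × 200%/10⌋ = $11,992; SL = ⌊$46,764/5⌋ = $9,352 → take DB $11,992. Book value $47,972.

$11,992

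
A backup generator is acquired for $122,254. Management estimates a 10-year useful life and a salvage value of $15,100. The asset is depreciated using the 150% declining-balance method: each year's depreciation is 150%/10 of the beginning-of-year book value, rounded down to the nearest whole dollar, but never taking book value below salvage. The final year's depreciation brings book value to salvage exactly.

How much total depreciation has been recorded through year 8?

$88,939

Depreciable base = $122,254 − $15,100 = $107,154.
Year 1: ⌊$122,254 × 150%/10⌋ = $18,338. Book value $103,916.
Year 2: ⌊$103,916 × 150%/10⌋ = $15,587. Book value $88,329.
Year 3: ⌊$88,329 × 150%/10⌋ = $13,249. Book value $75,080.
Year 4: ⌊$75,080 × 150%/10⌋ = $11,262. Book value $63,818.
Year 5: ⌊$63,818 × 150%/10⌋ = $9,572. Book value $54,246.
Year 6: ⌊$54,246 × 150%/10⌋ = $8,136. Book value $46,110.
Year 7: ⌊$46,110 × 150%/10⌋ = $6,916. Book value $39,194.
Year 8: ⌊$39,194 × 150%/10⌋ = $5,879. Book value $33,315.
Accumulated through year 8 = $122,254 − $33,315 = $88,939.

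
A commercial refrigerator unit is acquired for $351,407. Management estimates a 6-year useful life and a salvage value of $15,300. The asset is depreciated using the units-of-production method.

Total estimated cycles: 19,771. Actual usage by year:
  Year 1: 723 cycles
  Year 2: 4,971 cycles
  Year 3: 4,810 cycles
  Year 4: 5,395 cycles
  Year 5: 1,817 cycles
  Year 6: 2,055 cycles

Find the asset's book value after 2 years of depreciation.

Depreciable base = $351,407 − $15,300 = $336,107.
Rate = $336,107 / 19,771 cycles = $17 per cycle.
Year 1: 723 × $17 = $12,291. Book value $339,116.
Year 2: 4,971 × $17 = $84,507. Book value $254,609.

$254,609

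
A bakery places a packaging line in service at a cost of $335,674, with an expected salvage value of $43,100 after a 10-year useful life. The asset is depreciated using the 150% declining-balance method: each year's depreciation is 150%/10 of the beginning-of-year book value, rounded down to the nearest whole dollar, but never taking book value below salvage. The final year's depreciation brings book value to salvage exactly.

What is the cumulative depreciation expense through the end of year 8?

$244,204

Depreciable base = $335,674 − $43,100 = $292,574.
Year 1: ⌊$335,674 × 150%/10⌋ = $50,351. Book value $285,323.
Year 2: ⌊$285,323 × 150%/10⌋ = $42,798. Book value $242,525.
Year 3: ⌊$242,525 × 150%/10⌋ = $36,378. Book value $206,147.
Year 4: ⌊$206,147 × 150%/10⌋ = $30,922. Book value $175,225.
Year 5: ⌊$175,225 × 150%/10⌋ = $26,283. Book value $148,942.
Year 6: ⌊$148,942 × 150%/10⌋ = $22,341. Book value $126,601.
Year 7: ⌊$126,601 × 150%/10⌋ = $18,990. Book value $107,611.
Year 8: ⌊$107,611 × 150%/10⌋ = $16,141. Book value $91,470.
Accumulated through year 8 = $335,674 − $91,470 = $244,204.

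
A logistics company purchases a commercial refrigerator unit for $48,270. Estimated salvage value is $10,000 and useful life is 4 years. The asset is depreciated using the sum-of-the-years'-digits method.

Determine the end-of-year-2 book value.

$21,481

Depreciable base = $48,270 − $10,000 = $38,270.
Sum of the years' digits = 4+3+2+1 = 10.
Year 1: $38,270 × 4/10 = $15,308. Book value $32,962.
Year 2: $38,270 × 3/10 = $11,481. Book value $21,481.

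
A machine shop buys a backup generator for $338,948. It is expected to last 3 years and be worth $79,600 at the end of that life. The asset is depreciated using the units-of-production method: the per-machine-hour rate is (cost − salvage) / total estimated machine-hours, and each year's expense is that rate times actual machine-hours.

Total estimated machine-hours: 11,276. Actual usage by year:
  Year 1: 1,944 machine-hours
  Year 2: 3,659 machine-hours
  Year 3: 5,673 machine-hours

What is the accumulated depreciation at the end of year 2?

Depreciable base = $338,948 − $79,600 = $259,348.
Rate = $259,348 / 11,276 machine-hours = $23 per machine-hour.
Year 1: 1,944 × $23 = $44,712. Book value $294,236.
Year 2: 3,659 × $23 = $84,157. Book value $210,079.
Accumulated through year 2 = $338,948 − $210,079 = $128,869.

$128,869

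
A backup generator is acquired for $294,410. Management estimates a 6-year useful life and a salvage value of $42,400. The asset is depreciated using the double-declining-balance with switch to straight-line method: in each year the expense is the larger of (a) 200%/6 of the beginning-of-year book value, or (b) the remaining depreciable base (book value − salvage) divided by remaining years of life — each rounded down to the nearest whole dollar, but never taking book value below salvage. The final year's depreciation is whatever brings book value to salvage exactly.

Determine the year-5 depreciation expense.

Depreciable base = $294,410 − $42,400 = $252,010.
Year 1: DB = ⌊$294,410 × 200%/6⌋ = $98,136; SL = ⌊$252,010/6⌋ = $42,001 → take DB $98,136. Book value $196,274.
Year 2: DB = ⌊$196,274 × 200%/6⌋ = $65,424; SL = ⌊$153,874/5⌋ = $30,774 → take DB $65,424. Book value $130,850.
Year 3: DB = ⌊$130,850 × 200%/6⌋ = $43,616; SL = ⌊$88,450/4⌋ = $22,112 → take DB $43,616. Book value $87,234.
Year 4: DB = ⌊$87,234 × 200%/6⌋ = $29,078; SL = ⌊$44,834/3⌋ = $14,944 → take DB $29,078. Book value $58,156.
Year 5: DB = ⌊$58,156 × 200%/6⌋ = $19,385; SL = ⌊$15,756/2⌋ = $7,878 → take DB $19,385, capped at $15,756. Book value $42,400.

$15,756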